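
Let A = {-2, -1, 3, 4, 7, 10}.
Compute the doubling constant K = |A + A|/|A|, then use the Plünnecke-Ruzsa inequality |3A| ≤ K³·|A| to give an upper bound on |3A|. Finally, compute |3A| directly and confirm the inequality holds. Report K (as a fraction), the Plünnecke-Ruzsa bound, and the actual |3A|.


|A| = 6.
Step 1: Compute A + A by enumerating all 36 pairs.
A + A = {-4, -3, -2, 1, 2, 3, 5, 6, 7, 8, 9, 10, 11, 13, 14, 17, 20}, so |A + A| = 17.
Step 2: Doubling constant K = |A + A|/|A| = 17/6 = 17/6 ≈ 2.8333.
Step 3: Plünnecke-Ruzsa gives |3A| ≤ K³·|A| = (2.8333)³ · 6 ≈ 136.4722.
Step 4: Compute 3A = A + A + A directly by enumerating all triples (a,b,c) ∈ A³; |3A| = 31.
Step 5: Check 31 ≤ 136.4722? Yes ✓.

K = 17/6, Plünnecke-Ruzsa bound K³|A| ≈ 136.4722, |3A| = 31, inequality holds.


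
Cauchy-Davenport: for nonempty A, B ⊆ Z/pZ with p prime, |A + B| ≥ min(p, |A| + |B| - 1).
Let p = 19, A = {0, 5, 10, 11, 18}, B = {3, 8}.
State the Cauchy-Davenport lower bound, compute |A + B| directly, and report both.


Cauchy-Davenport: |A + B| ≥ min(p, |A| + |B| - 1) for A, B nonempty in Z/pZ.
|A| = 5, |B| = 2, p = 19.
CD lower bound = min(19, 5 + 2 - 1) = min(19, 6) = 6.
Compute A + B mod 19 directly:
a = 0: 0+3=3, 0+8=8
a = 5: 5+3=8, 5+8=13
a = 10: 10+3=13, 10+8=18
a = 11: 11+3=14, 11+8=0
a = 18: 18+3=2, 18+8=7
A + B = {0, 2, 3, 7, 8, 13, 14, 18}, so |A + B| = 8.
Verify: 8 ≥ 6? Yes ✓.

CD lower bound = 6, actual |A + B| = 8.


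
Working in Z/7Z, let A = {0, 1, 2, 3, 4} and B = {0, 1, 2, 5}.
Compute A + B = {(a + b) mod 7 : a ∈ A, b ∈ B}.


Work in Z/7Z: reduce every sum a + b modulo 7.
Enumerate all 20 pairs:
a = 0: 0+0=0, 0+1=1, 0+2=2, 0+5=5
a = 1: 1+0=1, 1+1=2, 1+2=3, 1+5=6
a = 2: 2+0=2, 2+1=3, 2+2=4, 2+5=0
a = 3: 3+0=3, 3+1=4, 3+2=5, 3+5=1
a = 4: 4+0=4, 4+1=5, 4+2=6, 4+5=2
Distinct residues collected: {0, 1, 2, 3, 4, 5, 6}
|A + B| = 7 (out of 7 total residues).

A + B = {0, 1, 2, 3, 4, 5, 6}


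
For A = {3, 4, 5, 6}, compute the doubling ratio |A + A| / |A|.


|A| = 4.
Compute A + A by enumerating all 16 pairs.
A + A = {6, 7, 8, 9, 10, 11, 12}, so |A + A| = 7.
K = |A + A| / |A| = 7/4 (already in lowest terms) ≈ 1.7500.
Reference: AP of size 4 gives K = 7/4 ≈ 1.7500; a fully generic set of size 4 gives K ≈ 2.5000.

|A| = 4, |A + A| = 7, K = 7/4.


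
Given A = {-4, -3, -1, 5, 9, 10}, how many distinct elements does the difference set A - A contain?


A - A = {a - a' : a, a' ∈ A}; |A| = 6.
Bounds: 2|A|-1 ≤ |A - A| ≤ |A|² - |A| + 1, i.e. 11 ≤ |A - A| ≤ 31.
Note: 0 ∈ A - A always (from a - a). The set is symmetric: if d ∈ A - A then -d ∈ A - A.
Enumerate nonzero differences d = a - a' with a > a' (then include -d):
Positive differences: {1, 2, 3, 4, 5, 6, 8, 9, 10, 11, 12, 13, 14}
Full difference set: {0} ∪ (positive diffs) ∪ (negative diffs).
|A - A| = 1 + 2·13 = 27 (matches direct enumeration: 27).

|A - A| = 27


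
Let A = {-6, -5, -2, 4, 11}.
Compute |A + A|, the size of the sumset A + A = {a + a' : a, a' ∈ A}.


A + A = {a + a' : a, a' ∈ A}; |A| = 5.
General bounds: 2|A| - 1 ≤ |A + A| ≤ |A|(|A|+1)/2, i.e. 9 ≤ |A + A| ≤ 15.
Lower bound 2|A|-1 is attained iff A is an arithmetic progression.
Enumerate sums a + a' for a ≤ a' (symmetric, so this suffices):
a = -6: -6+-6=-12, -6+-5=-11, -6+-2=-8, -6+4=-2, -6+11=5
a = -5: -5+-5=-10, -5+-2=-7, -5+4=-1, -5+11=6
a = -2: -2+-2=-4, -2+4=2, -2+11=9
a = 4: 4+4=8, 4+11=15
a = 11: 11+11=22
Distinct sums: {-12, -11, -10, -8, -7, -4, -2, -1, 2, 5, 6, 8, 9, 15, 22}
|A + A| = 15

|A + A| = 15


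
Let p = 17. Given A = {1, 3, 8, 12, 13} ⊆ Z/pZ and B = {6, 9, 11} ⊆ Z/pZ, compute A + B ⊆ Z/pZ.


Work in Z/17Z: reduce every sum a + b modulo 17.
Enumerate all 15 pairs:
a = 1: 1+6=7, 1+9=10, 1+11=12
a = 3: 3+6=9, 3+9=12, 3+11=14
a = 8: 8+6=14, 8+9=0, 8+11=2
a = 12: 12+6=1, 12+9=4, 12+11=6
a = 13: 13+6=2, 13+9=5, 13+11=7
Distinct residues collected: {0, 1, 2, 4, 5, 6, 7, 9, 10, 12, 14}
|A + B| = 11 (out of 17 total residues).

A + B = {0, 1, 2, 4, 5, 6, 7, 9, 10, 12, 14}


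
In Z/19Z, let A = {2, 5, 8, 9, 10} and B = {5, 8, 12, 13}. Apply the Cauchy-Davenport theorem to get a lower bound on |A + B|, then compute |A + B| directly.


Cauchy-Davenport: |A + B| ≥ min(p, |A| + |B| - 1) for A, B nonempty in Z/pZ.
|A| = 5, |B| = 4, p = 19.
CD lower bound = min(19, 5 + 4 - 1) = min(19, 8) = 8.
Compute A + B mod 19 directly:
a = 2: 2+5=7, 2+8=10, 2+12=14, 2+13=15
a = 5: 5+5=10, 5+8=13, 5+12=17, 5+13=18
a = 8: 8+5=13, 8+8=16, 8+12=1, 8+13=2
a = 9: 9+5=14, 9+8=17, 9+12=2, 9+13=3
a = 10: 10+5=15, 10+8=18, 10+12=3, 10+13=4
A + B = {1, 2, 3, 4, 7, 10, 13, 14, 15, 16, 17, 18}, so |A + B| = 12.
Verify: 12 ≥ 8? Yes ✓.

CD lower bound = 8, actual |A + B| = 12.


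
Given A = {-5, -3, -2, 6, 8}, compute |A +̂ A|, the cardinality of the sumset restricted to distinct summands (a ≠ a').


Restricted sumset: A +̂ A = {a + a' : a ∈ A, a' ∈ A, a ≠ a'}.
Equivalently, take A + A and drop any sum 2a that is achievable ONLY as a + a for a ∈ A (i.e. sums representable only with equal summands).
Enumerate pairs (a, a') with a < a' (symmetric, so each unordered pair gives one sum; this covers all a ≠ a'):
  -5 + -3 = -8
  -5 + -2 = -7
  -5 + 6 = 1
  -5 + 8 = 3
  -3 + -2 = -5
  -3 + 6 = 3
  -3 + 8 = 5
  -2 + 6 = 4
  -2 + 8 = 6
  6 + 8 = 14
Collected distinct sums: {-8, -7, -5, 1, 3, 4, 5, 6, 14}
|A +̂ A| = 9
(Reference bound: |A +̂ A| ≥ 2|A| - 3 for |A| ≥ 2, with |A| = 5 giving ≥ 7.)

|A +̂ A| = 9


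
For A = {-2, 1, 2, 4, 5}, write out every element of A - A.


A - A = {a - a' : a, a' ∈ A}.
Compute a - a' for each ordered pair (a, a'):
a = -2: -2--2=0, -2-1=-3, -2-2=-4, -2-4=-6, -2-5=-7
a = 1: 1--2=3, 1-1=0, 1-2=-1, 1-4=-3, 1-5=-4
a = 2: 2--2=4, 2-1=1, 2-2=0, 2-4=-2, 2-5=-3
a = 4: 4--2=6, 4-1=3, 4-2=2, 4-4=0, 4-5=-1
a = 5: 5--2=7, 5-1=4, 5-2=3, 5-4=1, 5-5=0
Collecting distinct values (and noting 0 appears from a-a):
A - A = {-7, -6, -4, -3, -2, -1, 0, 1, 2, 3, 4, 6, 7}
|A - A| = 13

A - A = {-7, -6, -4, -3, -2, -1, 0, 1, 2, 3, 4, 6, 7}


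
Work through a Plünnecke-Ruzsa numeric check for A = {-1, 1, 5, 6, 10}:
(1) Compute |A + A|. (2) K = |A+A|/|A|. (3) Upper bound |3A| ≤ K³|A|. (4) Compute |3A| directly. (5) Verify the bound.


|A| = 5.
Step 1: Compute A + A by enumerating all 25 pairs.
A + A = {-2, 0, 2, 4, 5, 6, 7, 9, 10, 11, 12, 15, 16, 20}, so |A + A| = 14.
Step 2: Doubling constant K = |A + A|/|A| = 14/5 = 14/5 ≈ 2.8000.
Step 3: Plünnecke-Ruzsa gives |3A| ≤ K³·|A| = (2.8000)³ · 5 ≈ 109.7600.
Step 4: Compute 3A = A + A + A directly by enumerating all triples (a,b,c) ∈ A³; |3A| = 26.
Step 5: Check 26 ≤ 109.7600? Yes ✓.

K = 14/5, Plünnecke-Ruzsa bound K³|A| ≈ 109.7600, |3A| = 26, inequality holds.


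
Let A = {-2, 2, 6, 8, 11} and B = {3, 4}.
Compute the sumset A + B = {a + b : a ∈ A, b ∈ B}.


A + B = {a + b : a ∈ A, b ∈ B}.
Enumerate all |A|·|B| = 5·2 = 10 pairs (a, b) and collect distinct sums.
a = -2: -2+3=1, -2+4=2
a = 2: 2+3=5, 2+4=6
a = 6: 6+3=9, 6+4=10
a = 8: 8+3=11, 8+4=12
a = 11: 11+3=14, 11+4=15
Collecting distinct sums: A + B = {1, 2, 5, 6, 9, 10, 11, 12, 14, 15}
|A + B| = 10

A + B = {1, 2, 5, 6, 9, 10, 11, 12, 14, 15}


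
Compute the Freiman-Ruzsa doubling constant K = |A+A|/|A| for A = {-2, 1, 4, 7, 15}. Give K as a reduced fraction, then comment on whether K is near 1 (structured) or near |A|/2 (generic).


|A| = 5.
Compute A + A by enumerating all 25 pairs.
A + A = {-4, -1, 2, 5, 8, 11, 13, 14, 16, 19, 22, 30}, so |A + A| = 12.
K = |A + A| / |A| = 12/5 (already in lowest terms) ≈ 2.4000.
Reference: AP of size 5 gives K = 9/5 ≈ 1.8000; a fully generic set of size 5 gives K ≈ 3.0000.

|A| = 5, |A + A| = 12, K = 12/5.


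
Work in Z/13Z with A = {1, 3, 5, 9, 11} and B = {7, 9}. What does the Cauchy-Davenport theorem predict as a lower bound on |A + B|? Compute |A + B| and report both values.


Cauchy-Davenport: |A + B| ≥ min(p, |A| + |B| - 1) for A, B nonempty in Z/pZ.
|A| = 5, |B| = 2, p = 13.
CD lower bound = min(13, 5 + 2 - 1) = min(13, 6) = 6.
Compute A + B mod 13 directly:
a = 1: 1+7=8, 1+9=10
a = 3: 3+7=10, 3+9=12
a = 5: 5+7=12, 5+9=1
a = 9: 9+7=3, 9+9=5
a = 11: 11+7=5, 11+9=7
A + B = {1, 3, 5, 7, 8, 10, 12}, so |A + B| = 7.
Verify: 7 ≥ 6? Yes ✓.

CD lower bound = 6, actual |A + B| = 7.


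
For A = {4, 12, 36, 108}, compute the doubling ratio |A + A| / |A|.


|A| = 4.
Compute A + A by enumerating all 16 pairs.
A + A = {8, 16, 24, 40, 48, 72, 112, 120, 144, 216}, so |A + A| = 10.
K = |A + A| / |A| = 10/4 = 5/2 ≈ 2.5000.
Reference: AP of size 4 gives K = 7/4 ≈ 1.7500; a fully generic set of size 4 gives K ≈ 2.5000.

|A| = 4, |A + A| = 10, K = 10/4 = 5/2.


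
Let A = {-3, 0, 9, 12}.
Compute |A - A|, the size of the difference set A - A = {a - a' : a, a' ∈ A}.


A - A = {a - a' : a, a' ∈ A}; |A| = 4.
Bounds: 2|A|-1 ≤ |A - A| ≤ |A|² - |A| + 1, i.e. 7 ≤ |A - A| ≤ 13.
Note: 0 ∈ A - A always (from a - a). The set is symmetric: if d ∈ A - A then -d ∈ A - A.
Enumerate nonzero differences d = a - a' with a > a' (then include -d):
Positive differences: {3, 9, 12, 15}
Full difference set: {0} ∪ (positive diffs) ∪ (negative diffs).
|A - A| = 1 + 2·4 = 9 (matches direct enumeration: 9).

|A - A| = 9


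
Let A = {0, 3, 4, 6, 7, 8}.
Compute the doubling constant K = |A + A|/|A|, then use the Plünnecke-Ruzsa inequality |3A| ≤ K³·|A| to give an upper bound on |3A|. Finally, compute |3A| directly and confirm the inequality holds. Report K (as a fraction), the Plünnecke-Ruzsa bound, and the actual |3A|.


|A| = 6.
Step 1: Compute A + A by enumerating all 36 pairs.
A + A = {0, 3, 4, 6, 7, 8, 9, 10, 11, 12, 13, 14, 15, 16}, so |A + A| = 14.
Step 2: Doubling constant K = |A + A|/|A| = 14/6 = 14/6 ≈ 2.3333.
Step 3: Plünnecke-Ruzsa gives |3A| ≤ K³·|A| = (2.3333)³ · 6 ≈ 76.2222.
Step 4: Compute 3A = A + A + A directly by enumerating all triples (a,b,c) ∈ A³; |3A| = 22.
Step 5: Check 22 ≤ 76.2222? Yes ✓.

K = 14/6, Plünnecke-Ruzsa bound K³|A| ≈ 76.2222, |3A| = 22, inequality holds.


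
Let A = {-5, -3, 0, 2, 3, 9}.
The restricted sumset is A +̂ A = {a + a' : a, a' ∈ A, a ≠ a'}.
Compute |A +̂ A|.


Restricted sumset: A +̂ A = {a + a' : a ∈ A, a' ∈ A, a ≠ a'}.
Equivalently, take A + A and drop any sum 2a that is achievable ONLY as a + a for a ∈ A (i.e. sums representable only with equal summands).
Enumerate pairs (a, a') with a < a' (symmetric, so each unordered pair gives one sum; this covers all a ≠ a'):
  -5 + -3 = -8
  -5 + 0 = -5
  -5 + 2 = -3
  -5 + 3 = -2
  -5 + 9 = 4
  -3 + 0 = -3
  -3 + 2 = -1
  -3 + 3 = 0
  -3 + 9 = 6
  0 + 2 = 2
  0 + 3 = 3
  0 + 9 = 9
  2 + 3 = 5
  2 + 9 = 11
  3 + 9 = 12
Collected distinct sums: {-8, -5, -3, -2, -1, 0, 2, 3, 4, 5, 6, 9, 11, 12}
|A +̂ A| = 14
(Reference bound: |A +̂ A| ≥ 2|A| - 3 for |A| ≥ 2, with |A| = 6 giving ≥ 9.)

|A +̂ A| = 14


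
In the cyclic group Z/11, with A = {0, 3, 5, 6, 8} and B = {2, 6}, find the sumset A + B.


Work in Z/11Z: reduce every sum a + b modulo 11.
Enumerate all 10 pairs:
a = 0: 0+2=2, 0+6=6
a = 3: 3+2=5, 3+6=9
a = 5: 5+2=7, 5+6=0
a = 6: 6+2=8, 6+6=1
a = 8: 8+2=10, 8+6=3
Distinct residues collected: {0, 1, 2, 3, 5, 6, 7, 8, 9, 10}
|A + B| = 10 (out of 11 total residues).

A + B = {0, 1, 2, 3, 5, 6, 7, 8, 9, 10}


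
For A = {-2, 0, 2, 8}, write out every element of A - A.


A - A = {a - a' : a, a' ∈ A}.
Compute a - a' for each ordered pair (a, a'):
a = -2: -2--2=0, -2-0=-2, -2-2=-4, -2-8=-10
a = 0: 0--2=2, 0-0=0, 0-2=-2, 0-8=-8
a = 2: 2--2=4, 2-0=2, 2-2=0, 2-8=-6
a = 8: 8--2=10, 8-0=8, 8-2=6, 8-8=0
Collecting distinct values (and noting 0 appears from a-a):
A - A = {-10, -8, -6, -4, -2, 0, 2, 4, 6, 8, 10}
|A - A| = 11

A - A = {-10, -8, -6, -4, -2, 0, 2, 4, 6, 8, 10}


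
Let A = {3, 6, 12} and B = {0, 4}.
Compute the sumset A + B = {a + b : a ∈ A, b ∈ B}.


A + B = {a + b : a ∈ A, b ∈ B}.
Enumerate all |A|·|B| = 3·2 = 6 pairs (a, b) and collect distinct sums.
a = 3: 3+0=3, 3+4=7
a = 6: 6+0=6, 6+4=10
a = 12: 12+0=12, 12+4=16
Collecting distinct sums: A + B = {3, 6, 7, 10, 12, 16}
|A + B| = 6

A + B = {3, 6, 7, 10, 12, 16}


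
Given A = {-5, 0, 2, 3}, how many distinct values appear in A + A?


A + A = {a + a' : a, a' ∈ A}; |A| = 4.
General bounds: 2|A| - 1 ≤ |A + A| ≤ |A|(|A|+1)/2, i.e. 7 ≤ |A + A| ≤ 10.
Lower bound 2|A|-1 is attained iff A is an arithmetic progression.
Enumerate sums a + a' for a ≤ a' (symmetric, so this suffices):
a = -5: -5+-5=-10, -5+0=-5, -5+2=-3, -5+3=-2
a = 0: 0+0=0, 0+2=2, 0+3=3
a = 2: 2+2=4, 2+3=5
a = 3: 3+3=6
Distinct sums: {-10, -5, -3, -2, 0, 2, 3, 4, 5, 6}
|A + A| = 10

|A + A| = 10


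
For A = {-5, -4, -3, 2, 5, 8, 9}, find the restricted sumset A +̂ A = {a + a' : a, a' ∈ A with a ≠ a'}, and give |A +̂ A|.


Restricted sumset: A +̂ A = {a + a' : a ∈ A, a' ∈ A, a ≠ a'}.
Equivalently, take A + A and drop any sum 2a that is achievable ONLY as a + a for a ∈ A (i.e. sums representable only with equal summands).
Enumerate pairs (a, a') with a < a' (symmetric, so each unordered pair gives one sum; this covers all a ≠ a'):
  -5 + -4 = -9
  -5 + -3 = -8
  -5 + 2 = -3
  -5 + 5 = 0
  -5 + 8 = 3
  -5 + 9 = 4
  -4 + -3 = -7
  -4 + 2 = -2
  -4 + 5 = 1
  -4 + 8 = 4
  -4 + 9 = 5
  -3 + 2 = -1
  -3 + 5 = 2
  -3 + 8 = 5
  -3 + 9 = 6
  2 + 5 = 7
  2 + 8 = 10
  2 + 9 = 11
  5 + 8 = 13
  5 + 9 = 14
  8 + 9 = 17
Collected distinct sums: {-9, -8, -7, -3, -2, -1, 0, 1, 2, 3, 4, 5, 6, 7, 10, 11, 13, 14, 17}
|A +̂ A| = 19
(Reference bound: |A +̂ A| ≥ 2|A| - 3 for |A| ≥ 2, with |A| = 7 giving ≥ 11.)

|A +̂ A| = 19


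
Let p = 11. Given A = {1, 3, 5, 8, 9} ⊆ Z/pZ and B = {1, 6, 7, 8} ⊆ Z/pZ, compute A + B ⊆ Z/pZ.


Work in Z/11Z: reduce every sum a + b modulo 11.
Enumerate all 20 pairs:
a = 1: 1+1=2, 1+6=7, 1+7=8, 1+8=9
a = 3: 3+1=4, 3+6=9, 3+7=10, 3+8=0
a = 5: 5+1=6, 5+6=0, 5+7=1, 5+8=2
a = 8: 8+1=9, 8+6=3, 8+7=4, 8+8=5
a = 9: 9+1=10, 9+6=4, 9+7=5, 9+8=6
Distinct residues collected: {0, 1, 2, 3, 4, 5, 6, 7, 8, 9, 10}
|A + B| = 11 (out of 11 total residues).

A + B = {0, 1, 2, 3, 4, 5, 6, 7, 8, 9, 10}


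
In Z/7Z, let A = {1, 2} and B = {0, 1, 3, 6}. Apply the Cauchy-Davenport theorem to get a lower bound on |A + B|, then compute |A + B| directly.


Cauchy-Davenport: |A + B| ≥ min(p, |A| + |B| - 1) for A, B nonempty in Z/pZ.
|A| = 2, |B| = 4, p = 7.
CD lower bound = min(7, 2 + 4 - 1) = min(7, 5) = 5.
Compute A + B mod 7 directly:
a = 1: 1+0=1, 1+1=2, 1+3=4, 1+6=0
a = 2: 2+0=2, 2+1=3, 2+3=5, 2+6=1
A + B = {0, 1, 2, 3, 4, 5}, so |A + B| = 6.
Verify: 6 ≥ 5? Yes ✓.

CD lower bound = 5, actual |A + B| = 6.


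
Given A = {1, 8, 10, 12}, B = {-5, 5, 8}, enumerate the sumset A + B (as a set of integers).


A + B = {a + b : a ∈ A, b ∈ B}.
Enumerate all |A|·|B| = 4·3 = 12 pairs (a, b) and collect distinct sums.
a = 1: 1+-5=-4, 1+5=6, 1+8=9
a = 8: 8+-5=3, 8+5=13, 8+8=16
a = 10: 10+-5=5, 10+5=15, 10+8=18
a = 12: 12+-5=7, 12+5=17, 12+8=20
Collecting distinct sums: A + B = {-4, 3, 5, 6, 7, 9, 13, 15, 16, 17, 18, 20}
|A + B| = 12

A + B = {-4, 3, 5, 6, 7, 9, 13, 15, 16, 17, 18, 20}


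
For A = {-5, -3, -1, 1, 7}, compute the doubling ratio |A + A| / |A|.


|A| = 5.
Compute A + A by enumerating all 25 pairs.
A + A = {-10, -8, -6, -4, -2, 0, 2, 4, 6, 8, 14}, so |A + A| = 11.
K = |A + A| / |A| = 11/5 (already in lowest terms) ≈ 2.2000.
Reference: AP of size 5 gives K = 9/5 ≈ 1.8000; a fully generic set of size 5 gives K ≈ 3.0000.

|A| = 5, |A + A| = 11, K = 11/5.


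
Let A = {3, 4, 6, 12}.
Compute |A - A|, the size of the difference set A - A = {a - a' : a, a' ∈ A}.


A - A = {a - a' : a, a' ∈ A}; |A| = 4.
Bounds: 2|A|-1 ≤ |A - A| ≤ |A|² - |A| + 1, i.e. 7 ≤ |A - A| ≤ 13.
Note: 0 ∈ A - A always (from a - a). The set is symmetric: if d ∈ A - A then -d ∈ A - A.
Enumerate nonzero differences d = a - a' with a > a' (then include -d):
Positive differences: {1, 2, 3, 6, 8, 9}
Full difference set: {0} ∪ (positive diffs) ∪ (negative diffs).
|A - A| = 1 + 2·6 = 13 (matches direct enumeration: 13).

|A - A| = 13


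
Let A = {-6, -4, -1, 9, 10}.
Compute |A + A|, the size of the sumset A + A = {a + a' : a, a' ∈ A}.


A + A = {a + a' : a, a' ∈ A}; |A| = 5.
General bounds: 2|A| - 1 ≤ |A + A| ≤ |A|(|A|+1)/2, i.e. 9 ≤ |A + A| ≤ 15.
Lower bound 2|A|-1 is attained iff A is an arithmetic progression.
Enumerate sums a + a' for a ≤ a' (symmetric, so this suffices):
a = -6: -6+-6=-12, -6+-4=-10, -6+-1=-7, -6+9=3, -6+10=4
a = -4: -4+-4=-8, -4+-1=-5, -4+9=5, -4+10=6
a = -1: -1+-1=-2, -1+9=8, -1+10=9
a = 9: 9+9=18, 9+10=19
a = 10: 10+10=20
Distinct sums: {-12, -10, -8, -7, -5, -2, 3, 4, 5, 6, 8, 9, 18, 19, 20}
|A + A| = 15

|A + A| = 15


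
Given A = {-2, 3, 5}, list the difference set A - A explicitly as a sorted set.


A - A = {a - a' : a, a' ∈ A}.
Compute a - a' for each ordered pair (a, a'):
a = -2: -2--2=0, -2-3=-5, -2-5=-7
a = 3: 3--2=5, 3-3=0, 3-5=-2
a = 5: 5--2=7, 5-3=2, 5-5=0
Collecting distinct values (and noting 0 appears from a-a):
A - A = {-7, -5, -2, 0, 2, 5, 7}
|A - A| = 7

A - A = {-7, -5, -2, 0, 2, 5, 7}


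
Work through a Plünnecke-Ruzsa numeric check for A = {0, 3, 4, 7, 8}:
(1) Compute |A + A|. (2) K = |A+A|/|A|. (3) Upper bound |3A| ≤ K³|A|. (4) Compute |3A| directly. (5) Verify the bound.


|A| = 5.
Step 1: Compute A + A by enumerating all 25 pairs.
A + A = {0, 3, 4, 6, 7, 8, 10, 11, 12, 14, 15, 16}, so |A + A| = 12.
Step 2: Doubling constant K = |A + A|/|A| = 12/5 = 12/5 ≈ 2.4000.
Step 3: Plünnecke-Ruzsa gives |3A| ≤ K³·|A| = (2.4000)³ · 5 ≈ 69.1200.
Step 4: Compute 3A = A + A + A directly by enumerating all triples (a,b,c) ∈ A³; |3A| = 22.
Step 5: Check 22 ≤ 69.1200? Yes ✓.

K = 12/5, Plünnecke-Ruzsa bound K³|A| ≈ 69.1200, |3A| = 22, inequality holds.


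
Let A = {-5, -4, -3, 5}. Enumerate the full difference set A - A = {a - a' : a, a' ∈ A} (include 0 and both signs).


A - A = {a - a' : a, a' ∈ A}.
Compute a - a' for each ordered pair (a, a'):
a = -5: -5--5=0, -5--4=-1, -5--3=-2, -5-5=-10
a = -4: -4--5=1, -4--4=0, -4--3=-1, -4-5=-9
a = -3: -3--5=2, -3--4=1, -3--3=0, -3-5=-8
a = 5: 5--5=10, 5--4=9, 5--3=8, 5-5=0
Collecting distinct values (and noting 0 appears from a-a):
A - A = {-10, -9, -8, -2, -1, 0, 1, 2, 8, 9, 10}
|A - A| = 11

A - A = {-10, -9, -8, -2, -1, 0, 1, 2, 8, 9, 10}


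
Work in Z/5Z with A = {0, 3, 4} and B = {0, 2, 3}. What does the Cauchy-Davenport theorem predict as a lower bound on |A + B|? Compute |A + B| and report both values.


Cauchy-Davenport: |A + B| ≥ min(p, |A| + |B| - 1) for A, B nonempty in Z/pZ.
|A| = 3, |B| = 3, p = 5.
CD lower bound = min(5, 3 + 3 - 1) = min(5, 5) = 5.
Compute A + B mod 5 directly:
a = 0: 0+0=0, 0+2=2, 0+3=3
a = 3: 3+0=3, 3+2=0, 3+3=1
a = 4: 4+0=4, 4+2=1, 4+3=2
A + B = {0, 1, 2, 3, 4}, so |A + B| = 5.
Verify: 5 ≥ 5? Yes ✓.

CD lower bound = 5, actual |A + B| = 5.


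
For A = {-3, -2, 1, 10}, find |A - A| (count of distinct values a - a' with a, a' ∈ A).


A - A = {a - a' : a, a' ∈ A}; |A| = 4.
Bounds: 2|A|-1 ≤ |A - A| ≤ |A|² - |A| + 1, i.e. 7 ≤ |A - A| ≤ 13.
Note: 0 ∈ A - A always (from a - a). The set is symmetric: if d ∈ A - A then -d ∈ A - A.
Enumerate nonzero differences d = a - a' with a > a' (then include -d):
Positive differences: {1, 3, 4, 9, 12, 13}
Full difference set: {0} ∪ (positive diffs) ∪ (negative diffs).
|A - A| = 1 + 2·6 = 13 (matches direct enumeration: 13).

|A - A| = 13


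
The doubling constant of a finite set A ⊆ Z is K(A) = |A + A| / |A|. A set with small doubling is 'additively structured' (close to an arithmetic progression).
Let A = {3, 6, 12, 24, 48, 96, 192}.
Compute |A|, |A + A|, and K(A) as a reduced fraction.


|A| = 7.
Compute A + A by enumerating all 49 pairs.
A + A = {6, 9, 12, 15, 18, 24, 27, 30, 36, 48, 51, 54, 60, 72, 96, 99, 102, 108, 120, 144, 192, 195, 198, 204, 216, 240, 288, 384}, so |A + A| = 28.
K = |A + A| / |A| = 28/7 = 4/1 ≈ 4.0000.
Reference: AP of size 7 gives K = 13/7 ≈ 1.8571; a fully generic set of size 7 gives K ≈ 4.0000.

|A| = 7, |A + A| = 28, K = 28/7 = 4/1.


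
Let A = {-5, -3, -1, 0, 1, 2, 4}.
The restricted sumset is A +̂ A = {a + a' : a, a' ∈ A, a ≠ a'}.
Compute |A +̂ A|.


Restricted sumset: A +̂ A = {a + a' : a ∈ A, a' ∈ A, a ≠ a'}.
Equivalently, take A + A and drop any sum 2a that is achievable ONLY as a + a for a ∈ A (i.e. sums representable only with equal summands).
Enumerate pairs (a, a') with a < a' (symmetric, so each unordered pair gives one sum; this covers all a ≠ a'):
  -5 + -3 = -8
  -5 + -1 = -6
  -5 + 0 = -5
  -5 + 1 = -4
  -5 + 2 = -3
  -5 + 4 = -1
  -3 + -1 = -4
  -3 + 0 = -3
  -3 + 1 = -2
  -3 + 2 = -1
  -3 + 4 = 1
  -1 + 0 = -1
  -1 + 1 = 0
  -1 + 2 = 1
  -1 + 4 = 3
  0 + 1 = 1
  0 + 2 = 2
  0 + 4 = 4
  1 + 2 = 3
  1 + 4 = 5
  2 + 4 = 6
Collected distinct sums: {-8, -6, -5, -4, -3, -2, -1, 0, 1, 2, 3, 4, 5, 6}
|A +̂ A| = 14
(Reference bound: |A +̂ A| ≥ 2|A| - 3 for |A| ≥ 2, with |A| = 7 giving ≥ 11.)

|A +̂ A| = 14


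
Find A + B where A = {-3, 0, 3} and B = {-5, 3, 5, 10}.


A + B = {a + b : a ∈ A, b ∈ B}.
Enumerate all |A|·|B| = 3·4 = 12 pairs (a, b) and collect distinct sums.
a = -3: -3+-5=-8, -3+3=0, -3+5=2, -3+10=7
a = 0: 0+-5=-5, 0+3=3, 0+5=5, 0+10=10
a = 3: 3+-5=-2, 3+3=6, 3+5=8, 3+10=13
Collecting distinct sums: A + B = {-8, -5, -2, 0, 2, 3, 5, 6, 7, 8, 10, 13}
|A + B| = 12

A + B = {-8, -5, -2, 0, 2, 3, 5, 6, 7, 8, 10, 13}


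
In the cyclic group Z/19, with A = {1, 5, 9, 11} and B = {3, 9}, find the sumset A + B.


Work in Z/19Z: reduce every sum a + b modulo 19.
Enumerate all 8 pairs:
a = 1: 1+3=4, 1+9=10
a = 5: 5+3=8, 5+9=14
a = 9: 9+3=12, 9+9=18
a = 11: 11+3=14, 11+9=1
Distinct residues collected: {1, 4, 8, 10, 12, 14, 18}
|A + B| = 7 (out of 19 total residues).

A + B = {1, 4, 8, 10, 12, 14, 18}


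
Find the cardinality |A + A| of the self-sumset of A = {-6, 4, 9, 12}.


A + A = {a + a' : a, a' ∈ A}; |A| = 4.
General bounds: 2|A| - 1 ≤ |A + A| ≤ |A|(|A|+1)/2, i.e. 7 ≤ |A + A| ≤ 10.
Lower bound 2|A|-1 is attained iff A is an arithmetic progression.
Enumerate sums a + a' for a ≤ a' (symmetric, so this suffices):
a = -6: -6+-6=-12, -6+4=-2, -6+9=3, -6+12=6
a = 4: 4+4=8, 4+9=13, 4+12=16
a = 9: 9+9=18, 9+12=21
a = 12: 12+12=24
Distinct sums: {-12, -2, 3, 6, 8, 13, 16, 18, 21, 24}
|A + A| = 10

|A + A| = 10


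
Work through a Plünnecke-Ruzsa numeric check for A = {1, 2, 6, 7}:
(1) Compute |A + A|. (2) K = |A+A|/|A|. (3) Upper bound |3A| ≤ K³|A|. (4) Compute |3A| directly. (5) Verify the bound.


|A| = 4.
Step 1: Compute A + A by enumerating all 16 pairs.
A + A = {2, 3, 4, 7, 8, 9, 12, 13, 14}, so |A + A| = 9.
Step 2: Doubling constant K = |A + A|/|A| = 9/4 = 9/4 ≈ 2.2500.
Step 3: Plünnecke-Ruzsa gives |3A| ≤ K³·|A| = (2.2500)³ · 4 ≈ 45.5625.
Step 4: Compute 3A = A + A + A directly by enumerating all triples (a,b,c) ∈ A³; |3A| = 16.
Step 5: Check 16 ≤ 45.5625? Yes ✓.

K = 9/4, Plünnecke-Ruzsa bound K³|A| ≈ 45.5625, |3A| = 16, inequality holds.


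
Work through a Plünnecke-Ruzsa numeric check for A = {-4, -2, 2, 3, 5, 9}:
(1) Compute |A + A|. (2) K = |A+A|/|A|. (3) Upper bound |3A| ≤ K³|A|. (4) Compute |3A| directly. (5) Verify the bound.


|A| = 6.
Step 1: Compute A + A by enumerating all 36 pairs.
A + A = {-8, -6, -4, -2, -1, 0, 1, 3, 4, 5, 6, 7, 8, 10, 11, 12, 14, 18}, so |A + A| = 18.
Step 2: Doubling constant K = |A + A|/|A| = 18/6 = 18/6 ≈ 3.0000.
Step 3: Plünnecke-Ruzsa gives |3A| ≤ K³·|A| = (3.0000)³ · 6 ≈ 162.0000.
Step 4: Compute 3A = A + A + A directly by enumerating all triples (a,b,c) ∈ A³; |3A| = 32.
Step 5: Check 32 ≤ 162.0000? Yes ✓.

K = 18/6, Plünnecke-Ruzsa bound K³|A| ≈ 162.0000, |3A| = 32, inequality holds.


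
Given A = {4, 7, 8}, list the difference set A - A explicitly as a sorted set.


A - A = {a - a' : a, a' ∈ A}.
Compute a - a' for each ordered pair (a, a'):
a = 4: 4-4=0, 4-7=-3, 4-8=-4
a = 7: 7-4=3, 7-7=0, 7-8=-1
a = 8: 8-4=4, 8-7=1, 8-8=0
Collecting distinct values (and noting 0 appears from a-a):
A - A = {-4, -3, -1, 0, 1, 3, 4}
|A - A| = 7

A - A = {-4, -3, -1, 0, 1, 3, 4}


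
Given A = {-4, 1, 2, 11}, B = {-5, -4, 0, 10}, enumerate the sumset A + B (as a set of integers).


A + B = {a + b : a ∈ A, b ∈ B}.
Enumerate all |A|·|B| = 4·4 = 16 pairs (a, b) and collect distinct sums.
a = -4: -4+-5=-9, -4+-4=-8, -4+0=-4, -4+10=6
a = 1: 1+-5=-4, 1+-4=-3, 1+0=1, 1+10=11
a = 2: 2+-5=-3, 2+-4=-2, 2+0=2, 2+10=12
a = 11: 11+-5=6, 11+-4=7, 11+0=11, 11+10=21
Collecting distinct sums: A + B = {-9, -8, -4, -3, -2, 1, 2, 6, 7, 11, 12, 21}
|A + B| = 12

A + B = {-9, -8, -4, -3, -2, 1, 2, 6, 7, 11, 12, 21}


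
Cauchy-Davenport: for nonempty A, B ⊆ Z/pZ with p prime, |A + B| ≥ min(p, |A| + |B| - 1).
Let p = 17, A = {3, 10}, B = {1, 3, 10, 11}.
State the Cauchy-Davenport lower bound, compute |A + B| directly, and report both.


Cauchy-Davenport: |A + B| ≥ min(p, |A| + |B| - 1) for A, B nonempty in Z/pZ.
|A| = 2, |B| = 4, p = 17.
CD lower bound = min(17, 2 + 4 - 1) = min(17, 5) = 5.
Compute A + B mod 17 directly:
a = 3: 3+1=4, 3+3=6, 3+10=13, 3+11=14
a = 10: 10+1=11, 10+3=13, 10+10=3, 10+11=4
A + B = {3, 4, 6, 11, 13, 14}, so |A + B| = 6.
Verify: 6 ≥ 5? Yes ✓.

CD lower bound = 5, actual |A + B| = 6.


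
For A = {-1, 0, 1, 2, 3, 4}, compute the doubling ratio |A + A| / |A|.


|A| = 6.
Compute A + A by enumerating all 36 pairs.
A + A = {-2, -1, 0, 1, 2, 3, 4, 5, 6, 7, 8}, so |A + A| = 11.
K = |A + A| / |A| = 11/6 (already in lowest terms) ≈ 1.8333.
Reference: AP of size 6 gives K = 11/6 ≈ 1.8333; a fully generic set of size 6 gives K ≈ 3.5000.

|A| = 6, |A + A| = 11, K = 11/6.


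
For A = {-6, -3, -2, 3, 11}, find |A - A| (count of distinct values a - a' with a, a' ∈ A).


A - A = {a - a' : a, a' ∈ A}; |A| = 5.
Bounds: 2|A|-1 ≤ |A - A| ≤ |A|² - |A| + 1, i.e. 9 ≤ |A - A| ≤ 21.
Note: 0 ∈ A - A always (from a - a). The set is symmetric: if d ∈ A - A then -d ∈ A - A.
Enumerate nonzero differences d = a - a' with a > a' (then include -d):
Positive differences: {1, 3, 4, 5, 6, 8, 9, 13, 14, 17}
Full difference set: {0} ∪ (positive diffs) ∪ (negative diffs).
|A - A| = 1 + 2·10 = 21 (matches direct enumeration: 21).

|A - A| = 21


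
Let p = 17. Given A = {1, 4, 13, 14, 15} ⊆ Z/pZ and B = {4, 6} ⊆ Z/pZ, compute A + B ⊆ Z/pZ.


Work in Z/17Z: reduce every sum a + b modulo 17.
Enumerate all 10 pairs:
a = 1: 1+4=5, 1+6=7
a = 4: 4+4=8, 4+6=10
a = 13: 13+4=0, 13+6=2
a = 14: 14+4=1, 14+6=3
a = 15: 15+4=2, 15+6=4
Distinct residues collected: {0, 1, 2, 3, 4, 5, 7, 8, 10}
|A + B| = 9 (out of 17 total residues).

A + B = {0, 1, 2, 3, 4, 5, 7, 8, 10}


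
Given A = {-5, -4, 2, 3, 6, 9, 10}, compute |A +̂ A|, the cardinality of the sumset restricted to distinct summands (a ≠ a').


Restricted sumset: A +̂ A = {a + a' : a ∈ A, a' ∈ A, a ≠ a'}.
Equivalently, take A + A and drop any sum 2a that is achievable ONLY as a + a for a ∈ A (i.e. sums representable only with equal summands).
Enumerate pairs (a, a') with a < a' (symmetric, so each unordered pair gives one sum; this covers all a ≠ a'):
  -5 + -4 = -9
  -5 + 2 = -3
  -5 + 3 = -2
  -5 + 6 = 1
  -5 + 9 = 4
  -5 + 10 = 5
  -4 + 2 = -2
  -4 + 3 = -1
  -4 + 6 = 2
  -4 + 9 = 5
  -4 + 10 = 6
  2 + 3 = 5
  2 + 6 = 8
  2 + 9 = 11
  2 + 10 = 12
  3 + 6 = 9
  3 + 9 = 12
  3 + 10 = 13
  6 + 9 = 15
  6 + 10 = 16
  9 + 10 = 19
Collected distinct sums: {-9, -3, -2, -1, 1, 2, 4, 5, 6, 8, 9, 11, 12, 13, 15, 16, 19}
|A +̂ A| = 17
(Reference bound: |A +̂ A| ≥ 2|A| - 3 for |A| ≥ 2, with |A| = 7 giving ≥ 11.)

|A +̂ A| = 17


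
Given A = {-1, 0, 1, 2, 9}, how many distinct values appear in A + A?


A + A = {a + a' : a, a' ∈ A}; |A| = 5.
General bounds: 2|A| - 1 ≤ |A + A| ≤ |A|(|A|+1)/2, i.e. 9 ≤ |A + A| ≤ 15.
Lower bound 2|A|-1 is attained iff A is an arithmetic progression.
Enumerate sums a + a' for a ≤ a' (symmetric, so this suffices):
a = -1: -1+-1=-2, -1+0=-1, -1+1=0, -1+2=1, -1+9=8
a = 0: 0+0=0, 0+1=1, 0+2=2, 0+9=9
a = 1: 1+1=2, 1+2=3, 1+9=10
a = 2: 2+2=4, 2+9=11
a = 9: 9+9=18
Distinct sums: {-2, -1, 0, 1, 2, 3, 4, 8, 9, 10, 11, 18}
|A + A| = 12

|A + A| = 12


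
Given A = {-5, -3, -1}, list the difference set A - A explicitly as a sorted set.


A - A = {a - a' : a, a' ∈ A}.
Compute a - a' for each ordered pair (a, a'):
a = -5: -5--5=0, -5--3=-2, -5--1=-4
a = -3: -3--5=2, -3--3=0, -3--1=-2
a = -1: -1--5=4, -1--3=2, -1--1=0
Collecting distinct values (and noting 0 appears from a-a):
A - A = {-4, -2, 0, 2, 4}
|A - A| = 5

A - A = {-4, -2, 0, 2, 4}


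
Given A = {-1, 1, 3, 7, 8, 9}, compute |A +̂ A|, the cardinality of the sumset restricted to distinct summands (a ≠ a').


Restricted sumset: A +̂ A = {a + a' : a ∈ A, a' ∈ A, a ≠ a'}.
Equivalently, take A + A and drop any sum 2a that is achievable ONLY as a + a for a ∈ A (i.e. sums representable only with equal summands).
Enumerate pairs (a, a') with a < a' (symmetric, so each unordered pair gives one sum; this covers all a ≠ a'):
  -1 + 1 = 0
  -1 + 3 = 2
  -1 + 7 = 6
  -1 + 8 = 7
  -1 + 9 = 8
  1 + 3 = 4
  1 + 7 = 8
  1 + 8 = 9
  1 + 9 = 10
  3 + 7 = 10
  3 + 8 = 11
  3 + 9 = 12
  7 + 8 = 15
  7 + 9 = 16
  8 + 9 = 17
Collected distinct sums: {0, 2, 4, 6, 7, 8, 9, 10, 11, 12, 15, 16, 17}
|A +̂ A| = 13
(Reference bound: |A +̂ A| ≥ 2|A| - 3 for |A| ≥ 2, with |A| = 6 giving ≥ 9.)

|A +̂ A| = 13


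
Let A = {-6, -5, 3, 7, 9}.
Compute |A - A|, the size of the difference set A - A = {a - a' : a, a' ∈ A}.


A - A = {a - a' : a, a' ∈ A}; |A| = 5.
Bounds: 2|A|-1 ≤ |A - A| ≤ |A|² - |A| + 1, i.e. 9 ≤ |A - A| ≤ 21.
Note: 0 ∈ A - A always (from a - a). The set is symmetric: if d ∈ A - A then -d ∈ A - A.
Enumerate nonzero differences d = a - a' with a > a' (then include -d):
Positive differences: {1, 2, 4, 6, 8, 9, 12, 13, 14, 15}
Full difference set: {0} ∪ (positive diffs) ∪ (negative diffs).
|A - A| = 1 + 2·10 = 21 (matches direct enumeration: 21).

|A - A| = 21


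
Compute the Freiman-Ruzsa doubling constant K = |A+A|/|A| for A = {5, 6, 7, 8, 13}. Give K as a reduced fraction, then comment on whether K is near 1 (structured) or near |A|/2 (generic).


|A| = 5.
Compute A + A by enumerating all 25 pairs.
A + A = {10, 11, 12, 13, 14, 15, 16, 18, 19, 20, 21, 26}, so |A + A| = 12.
K = |A + A| / |A| = 12/5 (already in lowest terms) ≈ 2.4000.
Reference: AP of size 5 gives K = 9/5 ≈ 1.8000; a fully generic set of size 5 gives K ≈ 3.0000.

|A| = 5, |A + A| = 12, K = 12/5.


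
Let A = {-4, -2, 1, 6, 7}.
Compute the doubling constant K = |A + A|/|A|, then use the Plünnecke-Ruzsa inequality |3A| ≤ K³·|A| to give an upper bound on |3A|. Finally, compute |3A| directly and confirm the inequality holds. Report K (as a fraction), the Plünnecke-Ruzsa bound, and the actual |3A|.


|A| = 5.
Step 1: Compute A + A by enumerating all 25 pairs.
A + A = {-8, -6, -4, -3, -1, 2, 3, 4, 5, 7, 8, 12, 13, 14}, so |A + A| = 14.
Step 2: Doubling constant K = |A + A|/|A| = 14/5 = 14/5 ≈ 2.8000.
Step 3: Plünnecke-Ruzsa gives |3A| ≤ K³·|A| = (2.8000)³ · 5 ≈ 109.7600.
Step 4: Compute 3A = A + A + A directly by enumerating all triples (a,b,c) ∈ A³; |3A| = 28.
Step 5: Check 28 ≤ 109.7600? Yes ✓.

K = 14/5, Plünnecke-Ruzsa bound K³|A| ≈ 109.7600, |3A| = 28, inequality holds.


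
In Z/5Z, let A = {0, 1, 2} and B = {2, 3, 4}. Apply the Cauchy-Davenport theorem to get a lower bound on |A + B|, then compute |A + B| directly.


Cauchy-Davenport: |A + B| ≥ min(p, |A| + |B| - 1) for A, B nonempty in Z/pZ.
|A| = 3, |B| = 3, p = 5.
CD lower bound = min(5, 3 + 3 - 1) = min(5, 5) = 5.
Compute A + B mod 5 directly:
a = 0: 0+2=2, 0+3=3, 0+4=4
a = 1: 1+2=3, 1+3=4, 1+4=0
a = 2: 2+2=4, 2+3=0, 2+4=1
A + B = {0, 1, 2, 3, 4}, so |A + B| = 5.
Verify: 5 ≥ 5? Yes ✓.

CD lower bound = 5, actual |A + B| = 5.


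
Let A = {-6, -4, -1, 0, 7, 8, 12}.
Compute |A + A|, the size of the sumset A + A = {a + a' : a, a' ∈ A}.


A + A = {a + a' : a, a' ∈ A}; |A| = 7.
General bounds: 2|A| - 1 ≤ |A + A| ≤ |A|(|A|+1)/2, i.e. 13 ≤ |A + A| ≤ 28.
Lower bound 2|A|-1 is attained iff A is an arithmetic progression.
Enumerate sums a + a' for a ≤ a' (symmetric, so this suffices):
a = -6: -6+-6=-12, -6+-4=-10, -6+-1=-7, -6+0=-6, -6+7=1, -6+8=2, -6+12=6
a = -4: -4+-4=-8, -4+-1=-5, -4+0=-4, -4+7=3, -4+8=4, -4+12=8
a = -1: -1+-1=-2, -1+0=-1, -1+7=6, -1+8=7, -1+12=11
a = 0: 0+0=0, 0+7=7, 0+8=8, 0+12=12
a = 7: 7+7=14, 7+8=15, 7+12=19
a = 8: 8+8=16, 8+12=20
a = 12: 12+12=24
Distinct sums: {-12, -10, -8, -7, -6, -5, -4, -2, -1, 0, 1, 2, 3, 4, 6, 7, 8, 11, 12, 14, 15, 16, 19, 20, 24}
|A + A| = 25

|A + A| = 25


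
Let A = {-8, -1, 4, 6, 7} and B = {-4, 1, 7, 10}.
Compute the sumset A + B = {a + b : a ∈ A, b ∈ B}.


A + B = {a + b : a ∈ A, b ∈ B}.
Enumerate all |A|·|B| = 5·4 = 20 pairs (a, b) and collect distinct sums.
a = -8: -8+-4=-12, -8+1=-7, -8+7=-1, -8+10=2
a = -1: -1+-4=-5, -1+1=0, -1+7=6, -1+10=9
a = 4: 4+-4=0, 4+1=5, 4+7=11, 4+10=14
a = 6: 6+-4=2, 6+1=7, 6+7=13, 6+10=16
a = 7: 7+-4=3, 7+1=8, 7+7=14, 7+10=17
Collecting distinct sums: A + B = {-12, -7, -5, -1, 0, 2, 3, 5, 6, 7, 8, 9, 11, 13, 14, 16, 17}
|A + B| = 17

A + B = {-12, -7, -5, -1, 0, 2, 3, 5, 6, 7, 8, 9, 11, 13, 14, 16, 17}


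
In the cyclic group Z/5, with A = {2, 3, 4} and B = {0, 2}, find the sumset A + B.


Work in Z/5Z: reduce every sum a + b modulo 5.
Enumerate all 6 pairs:
a = 2: 2+0=2, 2+2=4
a = 3: 3+0=3, 3+2=0
a = 4: 4+0=4, 4+2=1
Distinct residues collected: {0, 1, 2, 3, 4}
|A + B| = 5 (out of 5 total residues).

A + B = {0, 1, 2, 3, 4}


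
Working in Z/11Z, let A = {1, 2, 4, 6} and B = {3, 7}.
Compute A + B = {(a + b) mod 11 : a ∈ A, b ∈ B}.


Work in Z/11Z: reduce every sum a + b modulo 11.
Enumerate all 8 pairs:
a = 1: 1+3=4, 1+7=8
a = 2: 2+3=5, 2+7=9
a = 4: 4+3=7, 4+7=0
a = 6: 6+3=9, 6+7=2
Distinct residues collected: {0, 2, 4, 5, 7, 8, 9}
|A + B| = 7 (out of 11 total residues).

A + B = {0, 2, 4, 5, 7, 8, 9}


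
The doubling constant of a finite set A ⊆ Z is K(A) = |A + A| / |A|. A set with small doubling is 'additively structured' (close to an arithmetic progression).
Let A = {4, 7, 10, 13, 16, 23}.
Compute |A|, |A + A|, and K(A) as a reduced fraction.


|A| = 6.
Compute A + A by enumerating all 36 pairs.
A + A = {8, 11, 14, 17, 20, 23, 26, 27, 29, 30, 32, 33, 36, 39, 46}, so |A + A| = 15.
K = |A + A| / |A| = 15/6 = 5/2 ≈ 2.5000.
Reference: AP of size 6 gives K = 11/6 ≈ 1.8333; a fully generic set of size 6 gives K ≈ 3.5000.

|A| = 6, |A + A| = 15, K = 15/6 = 5/2.


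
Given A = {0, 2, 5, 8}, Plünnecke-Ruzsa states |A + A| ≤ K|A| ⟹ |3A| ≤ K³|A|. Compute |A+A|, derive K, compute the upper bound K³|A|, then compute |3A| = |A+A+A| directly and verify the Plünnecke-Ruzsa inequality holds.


|A| = 4.
Step 1: Compute A + A by enumerating all 16 pairs.
A + A = {0, 2, 4, 5, 7, 8, 10, 13, 16}, so |A + A| = 9.
Step 2: Doubling constant K = |A + A|/|A| = 9/4 = 9/4 ≈ 2.2500.
Step 3: Plünnecke-Ruzsa gives |3A| ≤ K³·|A| = (2.2500)³ · 4 ≈ 45.5625.
Step 4: Compute 3A = A + A + A directly by enumerating all triples (a,b,c) ∈ A³; |3A| = 16.
Step 5: Check 16 ≤ 45.5625? Yes ✓.

K = 9/4, Plünnecke-Ruzsa bound K³|A| ≈ 45.5625, |3A| = 16, inequality holds.


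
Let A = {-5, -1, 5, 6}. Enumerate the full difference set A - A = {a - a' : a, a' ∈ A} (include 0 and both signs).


A - A = {a - a' : a, a' ∈ A}.
Compute a - a' for each ordered pair (a, a'):
a = -5: -5--5=0, -5--1=-4, -5-5=-10, -5-6=-11
a = -1: -1--5=4, -1--1=0, -1-5=-6, -1-6=-7
a = 5: 5--5=10, 5--1=6, 5-5=0, 5-6=-1
a = 6: 6--5=11, 6--1=7, 6-5=1, 6-6=0
Collecting distinct values (and noting 0 appears from a-a):
A - A = {-11, -10, -7, -6, -4, -1, 0, 1, 4, 6, 7, 10, 11}
|A - A| = 13

A - A = {-11, -10, -7, -6, -4, -1, 0, 1, 4, 6, 7, 10, 11}


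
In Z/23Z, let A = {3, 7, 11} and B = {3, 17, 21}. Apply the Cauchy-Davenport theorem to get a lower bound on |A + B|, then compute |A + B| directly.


Cauchy-Davenport: |A + B| ≥ min(p, |A| + |B| - 1) for A, B nonempty in Z/pZ.
|A| = 3, |B| = 3, p = 23.
CD lower bound = min(23, 3 + 3 - 1) = min(23, 5) = 5.
Compute A + B mod 23 directly:
a = 3: 3+3=6, 3+17=20, 3+21=1
a = 7: 7+3=10, 7+17=1, 7+21=5
a = 11: 11+3=14, 11+17=5, 11+21=9
A + B = {1, 5, 6, 9, 10, 14, 20}, so |A + B| = 7.
Verify: 7 ≥ 5? Yes ✓.

CD lower bound = 5, actual |A + B| = 7.


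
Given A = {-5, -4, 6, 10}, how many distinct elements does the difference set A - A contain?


A - A = {a - a' : a, a' ∈ A}; |A| = 4.
Bounds: 2|A|-1 ≤ |A - A| ≤ |A|² - |A| + 1, i.e. 7 ≤ |A - A| ≤ 13.
Note: 0 ∈ A - A always (from a - a). The set is symmetric: if d ∈ A - A then -d ∈ A - A.
Enumerate nonzero differences d = a - a' with a > a' (then include -d):
Positive differences: {1, 4, 10, 11, 14, 15}
Full difference set: {0} ∪ (positive diffs) ∪ (negative diffs).
|A - A| = 1 + 2·6 = 13 (matches direct enumeration: 13).

|A - A| = 13


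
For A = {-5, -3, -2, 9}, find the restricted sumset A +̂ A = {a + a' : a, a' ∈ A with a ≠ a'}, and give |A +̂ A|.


Restricted sumset: A +̂ A = {a + a' : a ∈ A, a' ∈ A, a ≠ a'}.
Equivalently, take A + A and drop any sum 2a that is achievable ONLY as a + a for a ∈ A (i.e. sums representable only with equal summands).
Enumerate pairs (a, a') with a < a' (symmetric, so each unordered pair gives one sum; this covers all a ≠ a'):
  -5 + -3 = -8
  -5 + -2 = -7
  -5 + 9 = 4
  -3 + -2 = -5
  -3 + 9 = 6
  -2 + 9 = 7
Collected distinct sums: {-8, -7, -5, 4, 6, 7}
|A +̂ A| = 6
(Reference bound: |A +̂ A| ≥ 2|A| - 3 for |A| ≥ 2, with |A| = 4 giving ≥ 5.)

|A +̂ A| = 6


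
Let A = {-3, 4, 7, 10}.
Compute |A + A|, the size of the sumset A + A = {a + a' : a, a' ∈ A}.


A + A = {a + a' : a, a' ∈ A}; |A| = 4.
General bounds: 2|A| - 1 ≤ |A + A| ≤ |A|(|A|+1)/2, i.e. 7 ≤ |A + A| ≤ 10.
Lower bound 2|A|-1 is attained iff A is an arithmetic progression.
Enumerate sums a + a' for a ≤ a' (symmetric, so this suffices):
a = -3: -3+-3=-6, -3+4=1, -3+7=4, -3+10=7
a = 4: 4+4=8, 4+7=11, 4+10=14
a = 7: 7+7=14, 7+10=17
a = 10: 10+10=20
Distinct sums: {-6, 1, 4, 7, 8, 11, 14, 17, 20}
|A + A| = 9

|A + A| = 9


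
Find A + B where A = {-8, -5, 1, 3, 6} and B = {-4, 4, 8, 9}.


A + B = {a + b : a ∈ A, b ∈ B}.
Enumerate all |A|·|B| = 5·4 = 20 pairs (a, b) and collect distinct sums.
a = -8: -8+-4=-12, -8+4=-4, -8+8=0, -8+9=1
a = -5: -5+-4=-9, -5+4=-1, -5+8=3, -5+9=4
a = 1: 1+-4=-3, 1+4=5, 1+8=9, 1+9=10
a = 3: 3+-4=-1, 3+4=7, 3+8=11, 3+9=12
a = 6: 6+-4=2, 6+4=10, 6+8=14, 6+9=15
Collecting distinct sums: A + B = {-12, -9, -4, -3, -1, 0, 1, 2, 3, 4, 5, 7, 9, 10, 11, 12, 14, 15}
|A + B| = 18

A + B = {-12, -9, -4, -3, -1, 0, 1, 2, 3, 4, 5, 7, 9, 10, 11, 12, 14, 15}


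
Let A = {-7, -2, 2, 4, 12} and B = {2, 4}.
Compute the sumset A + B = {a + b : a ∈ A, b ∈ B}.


A + B = {a + b : a ∈ A, b ∈ B}.
Enumerate all |A|·|B| = 5·2 = 10 pairs (a, b) and collect distinct sums.
a = -7: -7+2=-5, -7+4=-3
a = -2: -2+2=0, -2+4=2
a = 2: 2+2=4, 2+4=6
a = 4: 4+2=6, 4+4=8
a = 12: 12+2=14, 12+4=16
Collecting distinct sums: A + B = {-5, -3, 0, 2, 4, 6, 8, 14, 16}
|A + B| = 9

A + B = {-5, -3, 0, 2, 4, 6, 8, 14, 16}


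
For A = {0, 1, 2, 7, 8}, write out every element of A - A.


A - A = {a - a' : a, a' ∈ A}.
Compute a - a' for each ordered pair (a, a'):
a = 0: 0-0=0, 0-1=-1, 0-2=-2, 0-7=-7, 0-8=-8
a = 1: 1-0=1, 1-1=0, 1-2=-1, 1-7=-6, 1-8=-7
a = 2: 2-0=2, 2-1=1, 2-2=0, 2-7=-5, 2-8=-6
a = 7: 7-0=7, 7-1=6, 7-2=5, 7-7=0, 7-8=-1
a = 8: 8-0=8, 8-1=7, 8-2=6, 8-7=1, 8-8=0
Collecting distinct values (and noting 0 appears from a-a):
A - A = {-8, -7, -6, -5, -2, -1, 0, 1, 2, 5, 6, 7, 8}
|A - A| = 13

A - A = {-8, -7, -6, -5, -2, -1, 0, 1, 2, 5, 6, 7, 8}


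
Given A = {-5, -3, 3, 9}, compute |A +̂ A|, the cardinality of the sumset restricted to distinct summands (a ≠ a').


Restricted sumset: A +̂ A = {a + a' : a ∈ A, a' ∈ A, a ≠ a'}.
Equivalently, take A + A and drop any sum 2a that is achievable ONLY as a + a for a ∈ A (i.e. sums representable only with equal summands).
Enumerate pairs (a, a') with a < a' (symmetric, so each unordered pair gives one sum; this covers all a ≠ a'):
  -5 + -3 = -8
  -5 + 3 = -2
  -5 + 9 = 4
  -3 + 3 = 0
  -3 + 9 = 6
  3 + 9 = 12
Collected distinct sums: {-8, -2, 0, 4, 6, 12}
|A +̂ A| = 6
(Reference bound: |A +̂ A| ≥ 2|A| - 3 for |A| ≥ 2, with |A| = 4 giving ≥ 5.)

|A +̂ A| = 6
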